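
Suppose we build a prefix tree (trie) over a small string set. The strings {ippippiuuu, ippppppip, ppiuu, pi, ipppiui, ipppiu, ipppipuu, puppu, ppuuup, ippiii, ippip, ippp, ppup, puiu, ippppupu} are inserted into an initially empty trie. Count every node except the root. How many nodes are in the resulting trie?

Count nodes per top-level branch (shared prefixes stored once):
  'i'-branch (ippiii, ippip, ippippiuuu, ippp, ipppipuu, ipppiu, ipppiui, ippppppip, ippppupu): 27 nodes
  'p'-branch (pi, ppiuu, ppup, ppuuup, puiu, puppu): 17 nodes
Sum: 44

44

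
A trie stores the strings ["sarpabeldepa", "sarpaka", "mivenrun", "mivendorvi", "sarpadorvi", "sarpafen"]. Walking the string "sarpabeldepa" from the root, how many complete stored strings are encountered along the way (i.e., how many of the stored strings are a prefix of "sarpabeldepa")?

1

Traverse "sarpabeldepa" character by character; count nodes along the way that are marked as word ends.
Prefixes of the query that are stored words: "sarpabeldepa"
Count: 1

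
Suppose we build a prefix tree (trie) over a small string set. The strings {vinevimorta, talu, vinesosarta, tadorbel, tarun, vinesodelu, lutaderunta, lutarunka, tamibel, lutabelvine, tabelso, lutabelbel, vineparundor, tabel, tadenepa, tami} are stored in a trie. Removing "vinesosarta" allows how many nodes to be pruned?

5

A node on "vinesosarta"'s path can go only if nothing else ends at it or branches off below it.
The suffix "sarta" (5 nodes) is used only by "vinesosarta"; the node for "vineso" still has the child "d", so pruning stops there.
Nodes removed: 5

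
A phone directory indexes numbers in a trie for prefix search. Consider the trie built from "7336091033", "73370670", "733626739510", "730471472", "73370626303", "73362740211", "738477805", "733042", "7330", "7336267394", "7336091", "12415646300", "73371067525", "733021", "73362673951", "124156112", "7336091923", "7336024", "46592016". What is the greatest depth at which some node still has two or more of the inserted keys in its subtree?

The deepest shared node is where two words last agree before diverging.
"73362673951" and "733626739510" agree on "73362673951" (11 characters) before diverging; nothing deeper is shared.
Longest shared-prefix length: 11

11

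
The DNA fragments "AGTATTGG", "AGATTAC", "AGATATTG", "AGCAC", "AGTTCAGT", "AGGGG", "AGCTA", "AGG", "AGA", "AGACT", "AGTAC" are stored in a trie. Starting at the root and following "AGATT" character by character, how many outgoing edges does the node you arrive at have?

1

The children of the "AGATT" node are the distinct next characters among strings starting with "AGATT".
Distinct next characters after "AGATT": A.
That node has 1 child edge.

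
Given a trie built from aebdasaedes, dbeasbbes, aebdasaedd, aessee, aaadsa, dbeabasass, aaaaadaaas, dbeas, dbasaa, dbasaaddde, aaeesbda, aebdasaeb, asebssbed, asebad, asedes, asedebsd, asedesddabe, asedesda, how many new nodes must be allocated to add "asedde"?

2

The longest prefix of "asedde" already in the trie is "ased" (length 4).
So 6 − 4 = 2 new nodes.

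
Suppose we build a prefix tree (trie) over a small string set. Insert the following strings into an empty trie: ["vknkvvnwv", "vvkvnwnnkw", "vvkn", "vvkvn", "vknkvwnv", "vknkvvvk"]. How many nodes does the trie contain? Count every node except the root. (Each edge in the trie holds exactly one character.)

24

For each word, the new-node count is its length minus the longest prefix already in the trie:
  "vknkvvnwv" → 9 new (v, k, n, k, v, v, n, w, v)
  "vvkvnwnnkw" → prefix "v" already present; 9 new (v, k, v, n, w, n, n, k, w)
  "vvkn" → prefix "vvk" already present; 1 new (n)
  "vvkvn" → prefix "vvkvn" already present; 0 new (none)
  "vknkvwnv" → prefix "vknkv" already present; 3 new (w, n, v)
  "vknkvvvk" → prefix "vknkvv" already present; 2 new (v, k)
Total nodes = 9 + 9 + 1 + 0 + 3 + 2 = 24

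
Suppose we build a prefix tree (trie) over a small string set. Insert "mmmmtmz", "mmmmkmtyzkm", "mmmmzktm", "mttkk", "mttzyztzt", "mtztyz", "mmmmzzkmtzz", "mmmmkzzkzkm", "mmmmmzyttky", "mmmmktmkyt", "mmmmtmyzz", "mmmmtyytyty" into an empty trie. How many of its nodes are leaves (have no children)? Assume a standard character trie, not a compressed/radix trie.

12

Leaves are exactly the stored words that no other stored word extends.
Those words: "mmmmkmtyzkm", "mmmmktmkyt", "mmmmkzzkzkm", "mmmmmzyttky", "mmmmtmyzz", "mmmmtmz", "mmmmtyytyty", "mmmmzktm", "mmmmzzkmtzz", "mttkk", "mttzyztzt", "mtztyz"
Leaf count: 12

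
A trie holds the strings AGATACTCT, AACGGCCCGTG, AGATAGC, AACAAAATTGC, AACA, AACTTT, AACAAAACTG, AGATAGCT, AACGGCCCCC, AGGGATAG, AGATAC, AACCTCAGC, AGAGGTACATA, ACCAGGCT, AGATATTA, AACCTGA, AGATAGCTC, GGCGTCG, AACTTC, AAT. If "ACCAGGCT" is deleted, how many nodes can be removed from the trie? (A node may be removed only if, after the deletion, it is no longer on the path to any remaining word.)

After clearing the end-marker at "ACCAGGCT", prune upward until reaching a node still needed by another word.
The suffix "CCAGGCT" (7 nodes) is used only by "ACCAGGCT"; the node for "A" still has the child "G", so pruning stops there.
Nodes removed: 7

7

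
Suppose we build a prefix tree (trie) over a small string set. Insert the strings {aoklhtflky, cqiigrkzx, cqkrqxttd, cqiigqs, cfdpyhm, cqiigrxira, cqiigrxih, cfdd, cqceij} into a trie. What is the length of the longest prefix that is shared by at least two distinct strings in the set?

The deepest shared node is where two words last agree before diverging.
"cqiigrxih" and "cqiigrxira" agree on "cqiigrxi" (8 characters) before diverging; nothing deeper is shared.
Longest shared-prefix length: 8

8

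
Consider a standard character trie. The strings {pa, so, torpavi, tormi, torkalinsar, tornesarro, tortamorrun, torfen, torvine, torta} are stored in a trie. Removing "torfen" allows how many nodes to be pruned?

3

After clearing the end-marker at "torfen", prune upward until reaching a node still needed by another word.
The suffix "fen" (3 nodes) is used only by "torfen"; the node for "tor" still has the child "p", so pruning stops there.
Nodes removed: 3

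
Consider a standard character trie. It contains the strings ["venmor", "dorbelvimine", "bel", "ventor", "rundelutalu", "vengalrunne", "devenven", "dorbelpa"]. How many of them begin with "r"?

Walk to "r"; the words in its subtree are exactly those with that prefix.
Matches: "rundelutalu"
Count: 1

1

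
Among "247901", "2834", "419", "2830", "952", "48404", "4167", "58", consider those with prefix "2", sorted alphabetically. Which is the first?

247901

Words with prefix "2", in lexicographic order: "247901", "2830", "2834"
Position 1: 247901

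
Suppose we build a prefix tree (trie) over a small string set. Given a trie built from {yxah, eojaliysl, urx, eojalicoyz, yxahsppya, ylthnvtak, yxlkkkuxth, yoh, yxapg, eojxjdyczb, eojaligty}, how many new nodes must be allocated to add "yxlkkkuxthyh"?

Walking "yxlkkkuxthyh" from the root, the first 10 characters ("yxlkkkuxth") follow existing edges; "y" is the first miss.
So 12 − 10 = 2 new nodes.

2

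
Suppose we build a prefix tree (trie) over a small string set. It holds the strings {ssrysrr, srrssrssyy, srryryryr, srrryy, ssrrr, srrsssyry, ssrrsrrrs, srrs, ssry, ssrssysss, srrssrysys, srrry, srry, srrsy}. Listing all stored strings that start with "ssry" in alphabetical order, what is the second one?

Words with prefix "ssry", in lexicographic order: "ssry", "ssrysrr"
Position 2: ssrysrr

ssrysrr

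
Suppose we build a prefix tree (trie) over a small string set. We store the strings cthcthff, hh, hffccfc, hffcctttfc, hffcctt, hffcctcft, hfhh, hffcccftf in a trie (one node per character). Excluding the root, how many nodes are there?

Count nodes per top-level branch (shared prefixes stored once):
  'c'-branch (cthcthff): 8 nodes
  'h'-branch (hffcccftf, hffccfc, hffcctcft, hffcctt, hffcctttfc, hfhh, hh): 22 nodes
Sum: 30

30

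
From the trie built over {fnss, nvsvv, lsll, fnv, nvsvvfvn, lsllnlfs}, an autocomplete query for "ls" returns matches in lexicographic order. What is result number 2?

lsllnlfs

DFS of the "ls" subtree visits, in order: "lsll", "lsllnlfs"
Position 2: lsllnlfs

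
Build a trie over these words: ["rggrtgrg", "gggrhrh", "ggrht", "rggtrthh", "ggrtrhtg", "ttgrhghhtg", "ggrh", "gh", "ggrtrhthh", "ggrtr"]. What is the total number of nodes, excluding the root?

Trace insertions, counting only characters that open a new branch:
  "rggrtgrg" → 8 new (r, g, g, r, t, g, r, g)
  "gggrhrh" → 7 new (g, g, g, r, h, r, h)
  "ggrht" → prefix "gg" already present; 3 new (r, h, t)
  "rggtrthh" → prefix "rgg" already present; 5 new (t, r, t, h, h)
  "ggrtrhtg" → prefix "ggr" already present; 5 new (t, r, h, t, g)
  "ttgrhghhtg" → 10 new (t, t, g, r, h, g, h, h, t, g)
  "ggrh" → prefix "ggrh" already present; 0 new (none)
  "gh" → prefix "g" already present; 1 new (h)
  "ggrtrhthh" → prefix "ggrtrht" already present; 2 new (h, h)
  "ggrtr" → prefix "ggrtr" already present; 0 new (none)
Total nodes = 8 + 7 + 3 + 5 + 5 + 10 + 0 + 1 + 2 + 0 = 41

41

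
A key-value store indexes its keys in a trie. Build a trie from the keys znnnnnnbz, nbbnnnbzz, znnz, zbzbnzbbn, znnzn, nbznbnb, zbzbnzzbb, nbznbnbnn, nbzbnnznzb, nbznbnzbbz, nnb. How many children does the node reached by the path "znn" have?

Follow the path "znn" to its node, then look at its outgoing edges.
Characters that immediately follow "znn" among the stored strings: {n, z}.
That node has 2 child edges.

2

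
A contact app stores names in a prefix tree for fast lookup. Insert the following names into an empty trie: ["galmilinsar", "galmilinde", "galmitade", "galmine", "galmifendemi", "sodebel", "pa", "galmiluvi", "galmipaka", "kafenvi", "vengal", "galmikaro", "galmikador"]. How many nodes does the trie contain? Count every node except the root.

For each word, the new-node count is its length minus the longest prefix already in the trie:
  "galmilinsar" → 11 new (g, a, l, m, i, l, i, n, s, a, r)
  "galmilinde" → prefix "galmilin" already present; 2 new (d, e)
  "galmitade" → prefix "galmi" already present; 4 new (t, a, d, e)
  "galmine" → prefix "galmi" already present; 2 new (n, e)
  "galmifendemi" → prefix "galmi" already present; 7 new (f, e, n, d, e, m, i)
  "sodebel" → 7 new (s, o, d, e, b, e, l)
  "pa" → 2 new (p, a)
  "galmiluvi" → prefix "galmil" already present; 3 new (u, v, i)
  "galmipaka" → prefix "galmi" already present; 4 new (p, a, k, a)
  "kafenvi" → 7 new (k, a, f, e, n, v, i)
  "vengal" → 6 new (v, e, n, g, a, l)
  "galmikaro" → prefix "galmi" already present; 4 new (k, a, r, o)
  "galmikador" → prefix "galmika" already present; 3 new (d, o, r)
Total nodes = 11 + 2 + 4 + 2 + 7 + 7 + 2 + 3 + 4 + 7 + 6 + 4 + 3 = 62

62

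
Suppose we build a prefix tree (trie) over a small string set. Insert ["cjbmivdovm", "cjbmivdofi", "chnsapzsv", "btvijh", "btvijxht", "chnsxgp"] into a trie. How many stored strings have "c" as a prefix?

4

Filter for entries beginning with "c":
Matches: "chnsapzsv", "chnsxgp", "cjbmivdofi", "cjbmivdovm"
Count: 4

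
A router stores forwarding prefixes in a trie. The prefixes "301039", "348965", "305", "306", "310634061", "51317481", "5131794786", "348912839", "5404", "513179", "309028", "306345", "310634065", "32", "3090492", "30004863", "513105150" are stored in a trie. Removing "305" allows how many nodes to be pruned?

1

Walk "305" from the leaf back toward the root, removing each node that no remaining word uses.
The suffix "5" (1 node) is used only by "305"; the node for "30" still has the child "1", so pruning stops there.
Nodes removed: 1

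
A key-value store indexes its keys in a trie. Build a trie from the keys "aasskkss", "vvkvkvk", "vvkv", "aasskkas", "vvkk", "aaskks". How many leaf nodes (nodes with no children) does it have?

5

A leaf is a node with no children — equivalently, the end of a word that is not a proper prefix of any other stored word.
Those words: "aaskks", "aasskkas", "aasskkss", "vvkk", "vvkvkvk"
Leaf count: 5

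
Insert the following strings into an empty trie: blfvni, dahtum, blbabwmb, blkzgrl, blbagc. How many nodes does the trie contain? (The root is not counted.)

25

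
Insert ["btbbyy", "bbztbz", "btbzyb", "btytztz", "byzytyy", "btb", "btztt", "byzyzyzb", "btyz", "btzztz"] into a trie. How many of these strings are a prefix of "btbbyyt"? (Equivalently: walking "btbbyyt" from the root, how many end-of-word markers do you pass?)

2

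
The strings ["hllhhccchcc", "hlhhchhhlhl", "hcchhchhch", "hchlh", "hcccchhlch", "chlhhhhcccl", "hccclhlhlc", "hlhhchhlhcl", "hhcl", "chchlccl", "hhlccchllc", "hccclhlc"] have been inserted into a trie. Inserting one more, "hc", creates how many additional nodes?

0

Every character of "hc" already lies on an existing path (it is a prefix of some stored word).
No new nodes are needed: 0.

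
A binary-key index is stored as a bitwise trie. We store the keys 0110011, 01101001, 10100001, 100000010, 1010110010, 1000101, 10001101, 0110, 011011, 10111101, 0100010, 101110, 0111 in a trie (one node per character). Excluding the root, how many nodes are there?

51

For each word, the new-node count is its length minus the longest prefix already in the trie:
  "0110011" → 7 new (0, 1, 1, 0, 0, 1, 1)
  "01101001" → prefix "0110" already present; 4 new (1, 0, 0, 1)
  "10100001" → 8 new (1, 0, 1, 0, 0, 0, 0, 1)
  "100000010" → prefix "10" already present; 7 new (0, 0, 0, 0, 0, 1, 0)
  "1010110010" → prefix "1010" already present; 6 new (1, 1, 0, 0, 1, 0)
  "1000101" → prefix "1000" already present; 3 new (1, 0, 1)
  "10001101" → prefix "10001" already present; 3 new (1, 0, 1)
  "0110" → prefix "0110" already present; 0 new (none)
  "011011" → prefix "01101" already present; 1 new (1)
  "10111101" → prefix "101" already present; 5 new (1, 1, 1, 0, 1)
  "0100010" → prefix "01" already present; 5 new (0, 0, 0, 1, 0)
  "101110" → prefix "10111" already present; 1 new (0)
  "0111" → prefix "011" already present; 1 new (1)
Total nodes = 7 + 4 + 8 + 7 + 6 + 3 + 3 + 0 + 1 + 5 + 5 + 1 + 1 = 51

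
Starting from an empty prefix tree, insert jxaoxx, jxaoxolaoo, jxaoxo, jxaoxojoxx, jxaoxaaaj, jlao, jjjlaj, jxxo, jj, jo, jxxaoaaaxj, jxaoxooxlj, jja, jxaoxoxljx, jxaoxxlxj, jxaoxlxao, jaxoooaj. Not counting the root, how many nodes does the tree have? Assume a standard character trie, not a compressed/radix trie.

For each word, the new-node count is its length minus the longest prefix already in the trie:
  "jxaoxx" → 6 new (j, x, a, o, x, x)
  "jxaoxolaoo" → prefix "jxaox" already present; 5 new (o, l, a, o, o)
  "jxaoxo" → prefix "jxaoxo" already present; 0 new (none)
  "jxaoxojoxx" → prefix "jxaoxo" already present; 4 new (j, o, x, x)
  "jxaoxaaaj" → prefix "jxaox" already present; 4 new (a, a, a, j)
  "jlao" → prefix "j" already present; 3 new (l, a, o)
  "jjjlaj" → prefix "j" already present; 5 new (j, j, l, a, j)
  "jxxo" → prefix "jx" already present; 2 new (x, o)
  "jj" → prefix "jj" already present; 0 new (none)
  "jo" → prefix "j" already present; 1 new (o)
  "jxxaoaaaxj" → prefix "jxx" already present; 7 new (a, o, a, a, a, x, j)
  "jxaoxooxlj" → prefix "jxaoxo" already present; 4 new (o, x, l, j)
  "jja" → prefix "jj" already present; 1 new (a)
  "jxaoxoxljx" → prefix "jxaoxo" already present; 4 new (x, l, j, x)
  "jxaoxxlxj" → prefix "jxaoxx" already present; 3 new (l, x, j)
  "jxaoxlxao" → prefix "jxaox" already present; 4 new (l, x, a, o)
  "jaxoooaj" → prefix "j" already present; 7 new (a, x, o, o, o, a, j)
Total nodes = 6 + 5 + 0 + 4 + 4 + 3 + 5 + 2 + 0 + 1 + 7 + 4 + 1 + 4 + 3 + 4 + 7 = 60

60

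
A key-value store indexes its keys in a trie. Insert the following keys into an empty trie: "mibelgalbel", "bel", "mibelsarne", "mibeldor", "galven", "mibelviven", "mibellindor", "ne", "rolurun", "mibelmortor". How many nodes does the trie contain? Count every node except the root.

54

Count nodes per top-level branch (shared prefixes stored once):
  'b'-branch (bel): 3 nodes
  'g'-branch (galven): 6 nodes
  'm'-branch (mibeldor, mibelgalbel, mibellindor, mibelmortor, mibelsarne, mibelviven): 36 nodes
  'n'-branch (ne): 2 nodes
  'r'-branch (rolurun): 7 nodes
Sum: 54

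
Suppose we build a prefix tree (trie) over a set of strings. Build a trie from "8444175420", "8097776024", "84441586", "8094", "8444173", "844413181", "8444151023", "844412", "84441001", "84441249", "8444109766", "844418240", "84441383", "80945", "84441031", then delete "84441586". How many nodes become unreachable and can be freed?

2

A node on "84441586"'s path can go only if nothing else ends at it or branches off below it.
The suffix "86" (2 nodes) is used only by "84441586"; the node for "844415" still has the child "1", so pruning stops there.
Nodes removed: 2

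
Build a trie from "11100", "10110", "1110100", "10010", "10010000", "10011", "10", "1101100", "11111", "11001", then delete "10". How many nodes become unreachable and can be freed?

0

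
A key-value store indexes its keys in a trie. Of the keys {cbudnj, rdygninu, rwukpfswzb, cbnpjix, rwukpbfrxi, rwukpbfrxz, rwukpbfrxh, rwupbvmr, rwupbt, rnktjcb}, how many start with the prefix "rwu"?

Walk to "rwu"; the words in its subtree are exactly those with that prefix.
Words under "rwu": rwukpbfrxh, rwukpbfrxi, rwukpbfrxz, rwukpfswzb, rwupbt, rwupbvmr
Count: 6

6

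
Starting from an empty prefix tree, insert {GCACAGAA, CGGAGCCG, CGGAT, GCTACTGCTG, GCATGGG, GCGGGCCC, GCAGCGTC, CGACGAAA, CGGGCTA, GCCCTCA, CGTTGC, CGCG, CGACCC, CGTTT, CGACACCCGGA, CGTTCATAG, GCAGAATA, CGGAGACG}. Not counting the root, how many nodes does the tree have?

83

For each word, the new-node count is its length minus the longest prefix already in the trie:
  "GCACAGAA" → 8 new (G, C, A, C, A, G, A, A)
  "CGGAGCCG" → 8 new (C, G, G, A, G, C, C, G)
  "CGGAT" → prefix "CGGA" already present; 1 new (T)
  "GCTACTGCTG" → prefix "GC" already present; 8 new (T, A, C, T, G, C, T, G)
  "GCATGGG" → prefix "GCA" already present; 4 new (T, G, G, G)
  "GCGGGCCC" → prefix "GC" already present; 6 new (G, G, G, C, C, C)
  "GCAGCGTC" → prefix "GCA" already present; 5 new (G, C, G, T, C)
  "CGACGAAA" → prefix "CG" already present; 6 new (A, C, G, A, A, A)
  "CGGGCTA" → prefix "CGG" already present; 4 new (G, C, T, A)
  "GCCCTCA" → prefix "GC" already present; 5 new (C, C, T, C, A)
  "CGTTGC" → prefix "CG" already present; 4 new (T, T, G, C)
  "CGCG" → prefix "CG" already present; 2 new (C, G)
  "CGACCC" → prefix "CGAC" already present; 2 new (C, C)
  "CGTTT" → prefix "CGTT" already present; 1 new (T)
  "CGACACCCGGA" → prefix "CGAC" already present; 7 new (A, C, C, C, G, G, A)
  "CGTTCATAG" → prefix "CGTT" already present; 5 new (C, A, T, A, G)
  "GCAGAATA" → prefix "GCAG" already present; 4 new (A, A, T, A)
  "CGGAGACG" → prefix "CGGAG" already present; 3 new (A, C, G)
Total nodes = 8 + 8 + 1 + 8 + 4 + 6 + 5 + 6 + 4 + 5 + 4 + 2 + 2 + 1 + 7 + 5 + 4 + 3 = 83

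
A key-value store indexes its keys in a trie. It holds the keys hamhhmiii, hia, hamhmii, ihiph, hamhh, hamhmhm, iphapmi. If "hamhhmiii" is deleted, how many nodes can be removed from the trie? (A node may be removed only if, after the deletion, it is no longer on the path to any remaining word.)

Walk "hamhhmiii" from the leaf back toward the root, removing each node that no remaining word uses.
The suffix "miii" (4 nodes) is used only by "hamhhmiii"; "hamhh" is itself a stored word, so pruning stops there.
Nodes removed: 4

4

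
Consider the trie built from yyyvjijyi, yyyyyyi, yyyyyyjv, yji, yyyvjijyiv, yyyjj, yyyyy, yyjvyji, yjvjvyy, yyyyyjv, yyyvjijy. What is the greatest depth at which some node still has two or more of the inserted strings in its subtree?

Equivalently: take the maximum, over all pairs, of their longest common prefix length.
e.g. "yyyvjijyi" and "yyyvjijyiv" share the prefix "yyyvjijyi" of length 9; no pair shares a longer one.
Longest shared-prefix length: 9

9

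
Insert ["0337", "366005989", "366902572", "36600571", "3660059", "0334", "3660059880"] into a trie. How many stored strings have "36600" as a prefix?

Traverse to the node for "36600", then collect every word in that subtree.
Words under "36600": 36600571, 3660059, 3660059880, 366005989
Count: 4

4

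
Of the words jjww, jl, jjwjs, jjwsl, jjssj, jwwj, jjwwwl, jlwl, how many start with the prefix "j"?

8

Traverse to the node for "j", then collect every word in that subtree.
Matches: "jjssj", "jjwjs", "jjwsl", "jjww", "jjwwwl", "jl", "jlwl", "jwwj"
Count: 8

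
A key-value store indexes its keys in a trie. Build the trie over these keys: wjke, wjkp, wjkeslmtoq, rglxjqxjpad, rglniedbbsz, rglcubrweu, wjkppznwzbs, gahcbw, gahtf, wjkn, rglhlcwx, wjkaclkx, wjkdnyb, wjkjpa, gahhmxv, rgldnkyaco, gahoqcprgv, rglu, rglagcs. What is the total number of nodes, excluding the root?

Insert word by word; a character creates a node only if that edge doesn't already exist:
  "wjke" → 4 new (w, j, k, e)
  "wjkp" → prefix "wjk" already present; 1 new (p)
  "wjkeslmtoq" → prefix "wjke" already present; 6 new (s, l, m, t, o, q)
  "rglxjqxjpad" → 11 new (r, g, l, x, j, q, x, j, p, a, d)
  "rglniedbbsz" → prefix "rgl" already present; 8 new (n, i, e, d, b, b, s, z)
  "rglcubrweu" → prefix "rgl" already present; 7 new (c, u, b, r, w, e, u)
  "wjkppznwzbs" → prefix "wjkp" already present; 7 new (p, z, n, w, z, b, s)
  "gahcbw" → 6 new (g, a, h, c, b, w)
  "gahtf" → prefix "gah" already present; 2 new (t, f)
  "wjkn" → prefix "wjk" already present; 1 new (n)
  "rglhlcwx" → prefix "rgl" already present; 5 new (h, l, c, w, x)
  "wjkaclkx" → prefix "wjk" already present; 5 new (a, c, l, k, x)
  "wjkdnyb" → prefix "wjk" already present; 4 new (d, n, y, b)
  "wjkjpa" → prefix "wjk" already present; 3 new (j, p, a)
  "gahhmxv" → prefix "gah" already present; 4 new (h, m, x, v)
  "rgldnkyaco" → prefix "rgl" already present; 7 new (d, n, k, y, a, c, o)
  "gahoqcprgv" → prefix "gah" already present; 7 new (o, q, c, p, r, g, v)
  "rglu" → prefix "rgl" already present; 1 new (u)
  "rglagcs" → prefix "rgl" already present; 4 new (a, g, c, s)
Total nodes = 4 + 1 + 6 + 11 + 8 + 7 + 7 + 6 + 2 + 1 + 5 + 5 + 4 + 3 + 4 + 7 + 7 + 1 + 4 = 93

93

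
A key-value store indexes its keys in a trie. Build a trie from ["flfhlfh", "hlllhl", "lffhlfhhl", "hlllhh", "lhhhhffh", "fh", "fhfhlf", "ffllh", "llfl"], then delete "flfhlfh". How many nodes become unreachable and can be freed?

6

A node on "flfhlfh"'s path can go only if nothing else ends at it or branches off below it.
The suffix "lfhlfh" (6 nodes) is used only by "flfhlfh"; the node for "f" still has the child "h", so pruning stops there.
Nodes removed: 6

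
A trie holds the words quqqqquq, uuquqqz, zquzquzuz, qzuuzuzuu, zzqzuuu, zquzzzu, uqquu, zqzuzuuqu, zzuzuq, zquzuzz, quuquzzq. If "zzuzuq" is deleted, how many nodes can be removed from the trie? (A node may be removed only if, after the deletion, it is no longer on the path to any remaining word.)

After clearing the end-marker at "zzuzuq", prune upward until reaching a node still needed by another word.
The suffix "uzuq" (4 nodes) is used only by "zzuzuq"; the node for "zz" still has the child "q", so pruning stops there.
Nodes removed: 4

4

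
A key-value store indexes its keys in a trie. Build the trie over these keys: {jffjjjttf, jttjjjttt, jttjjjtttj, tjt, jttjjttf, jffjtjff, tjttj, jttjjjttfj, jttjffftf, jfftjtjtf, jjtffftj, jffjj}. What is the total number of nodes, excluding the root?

50

Insert word by word; a character creates a node only if that edge doesn't already exist:
  "jffjjjttf" → 9 new (j, f, f, j, j, j, t, t, f)
  "jttjjjttt" → prefix "j" already present; 8 new (t, t, j, j, j, t, t, t)
  "jttjjjtttj" → prefix "jttjjjttt" already present; 1 new (j)
  "tjt" → 3 new (t, j, t)
  "jttjjttf" → prefix "jttjj" already present; 3 new (t, t, f)
  "jffjtjff" → prefix "jffj" already present; 4 new (t, j, f, f)
  "tjttj" → prefix "tjt" already present; 2 new (t, j)
  "jttjjjttfj" → prefix "jttjjjtt" already present; 2 new (f, j)
  "jttjffftf" → prefix "jttj" already present; 5 new (f, f, f, t, f)
  "jfftjtjtf" → prefix "jff" already present; 6 new (t, j, t, j, t, f)
  "jjtffftj" → prefix "j" already present; 7 new (j, t, f, f, f, t, j)
  "jffjj" → prefix "jffjj" already present; 0 new (none)
Total nodes = 9 + 8 + 1 + 3 + 3 + 4 + 2 + 2 + 5 + 6 + 7 + 0 = 50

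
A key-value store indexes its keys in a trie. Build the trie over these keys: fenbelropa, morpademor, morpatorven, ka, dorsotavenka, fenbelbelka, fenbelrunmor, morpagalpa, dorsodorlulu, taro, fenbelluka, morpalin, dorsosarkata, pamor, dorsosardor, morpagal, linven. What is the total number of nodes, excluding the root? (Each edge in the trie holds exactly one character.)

For each word, the new-node count is its length minus the longest prefix already in the trie:
  "fenbelropa" → 10 new (f, e, n, b, e, l, r, o, p, a)
  "morpademor" → 10 new (m, o, r, p, a, d, e, m, o, r)
  "morpatorven" → prefix "morpa" already present; 6 new (t, o, r, v, e, n)
  "ka" → 2 new (k, a)
  "dorsotavenka" → 12 new (d, o, r, s, o, t, a, v, e, n, k, a)
  "fenbelbelka" → prefix "fenbel" already present; 5 new (b, e, l, k, a)
  "fenbelrunmor" → prefix "fenbelr" already present; 5 new (u, n, m, o, r)
  "morpagalpa" → prefix "morpa" already present; 5 new (g, a, l, p, a)
  "dorsodorlulu" → prefix "dorso" already present; 7 new (d, o, r, l, u, l, u)
  "taro" → 4 new (t, a, r, o)
  "fenbelluka" → prefix "fenbel" already present; 4 new (l, u, k, a)
  "morpalin" → prefix "morpa" already present; 3 new (l, i, n)
  "dorsosarkata" → prefix "dorso" already present; 7 new (s, a, r, k, a, t, a)
  "pamor" → 5 new (p, a, m, o, r)
  "dorsosardor" → prefix "dorsosar" already present; 3 new (d, o, r)
  "morpagal" → prefix "morpagal" already present; 0 new (none)
  "linven" → 6 new (l, i, n, v, e, n)
Total nodes = 10 + 10 + 6 + 2 + 12 + 5 + 5 + 5 + 7 + 4 + 4 + 3 + 7 + 5 + 3 + 0 + 6 = 94

94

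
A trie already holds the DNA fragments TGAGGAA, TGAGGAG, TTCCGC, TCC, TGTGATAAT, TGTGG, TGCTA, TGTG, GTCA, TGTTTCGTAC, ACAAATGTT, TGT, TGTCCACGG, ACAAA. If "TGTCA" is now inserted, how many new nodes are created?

1

The longest prefix of "TGTCA" already in the trie is "TGTC" (length 4).
So 5 − 4 = 1 new nodes.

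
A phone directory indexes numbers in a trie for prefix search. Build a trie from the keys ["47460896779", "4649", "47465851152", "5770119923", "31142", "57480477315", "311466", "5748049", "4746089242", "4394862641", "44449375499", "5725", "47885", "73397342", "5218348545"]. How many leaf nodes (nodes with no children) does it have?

A leaf is a node with no children — equivalently, the end of a word that is not a proper prefix of any other stored word.
Those words: "31142", "311466", "4394862641", "44449375499", "4649", "4746089242", "47460896779", "47465851152", "47885", "5218348545", "5725", "57480477315", "5748049", "5770119923", "73397342"
Leaf count: 15

15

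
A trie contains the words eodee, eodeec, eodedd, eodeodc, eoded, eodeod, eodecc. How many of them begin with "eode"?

Traverse to the node for "eode", then collect every word in that subtree.
Matches: "eodecc", "eoded", "eodedd", "eodee", "eodeec", "eodeod", "eodeodc"
Count: 7

7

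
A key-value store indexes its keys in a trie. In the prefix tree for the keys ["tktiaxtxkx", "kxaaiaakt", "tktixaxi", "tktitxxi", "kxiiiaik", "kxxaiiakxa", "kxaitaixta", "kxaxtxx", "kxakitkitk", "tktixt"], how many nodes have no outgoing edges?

10

A leaf is a node with no children — equivalently, the end of a word that is not a proper prefix of any other stored word.
Those words: "kxaaiaakt", "kxaitaixta", "kxakitkitk", "kxaxtxx", "kxiiiaik", "kxxaiiakxa", "tktiaxtxkx", "tktitxxi", "tktixaxi", "tktixt"
Leaf count: 10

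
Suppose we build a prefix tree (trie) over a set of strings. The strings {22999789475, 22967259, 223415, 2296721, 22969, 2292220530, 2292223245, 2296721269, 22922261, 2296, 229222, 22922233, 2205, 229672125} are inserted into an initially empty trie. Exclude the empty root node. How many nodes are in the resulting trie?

Insert word by word; a character creates a node only if that edge doesn't already exist:
  "22999789475" → 11 new (2, 2, 9, 9, 9, 7, 8, 9, 4, 7, 5)
  "22967259" → prefix "229" already present; 5 new (6, 7, 2, 5, 9)
  "223415" → prefix "22" already present; 4 new (3, 4, 1, 5)
  "2296721" → prefix "229672" already present; 1 new (1)
  "22969" → prefix "2296" already present; 1 new (9)
  "2292220530" → prefix "229" already present; 7 new (2, 2, 2, 0, 5, 3, 0)
  "2292223245" → prefix "229222" already present; 4 new (3, 2, 4, 5)
  "2296721269" → prefix "2296721" already present; 3 new (2, 6, 9)
  "22922261" → prefix "229222" already present; 2 new (6, 1)
  "2296" → prefix "2296" already present; 0 new (none)
  "229222" → prefix "229222" already present; 0 new (none)
  "22922233" → prefix "2292223" already present; 1 new (3)
  "2205" → prefix "22" already present; 2 new (0, 5)
  "229672125" → prefix "22967212" already present; 1 new (5)
Total nodes = 11 + 5 + 4 + 1 + 1 + 7 + 4 + 3 + 2 + 0 + 0 + 1 + 2 + 1 = 42

42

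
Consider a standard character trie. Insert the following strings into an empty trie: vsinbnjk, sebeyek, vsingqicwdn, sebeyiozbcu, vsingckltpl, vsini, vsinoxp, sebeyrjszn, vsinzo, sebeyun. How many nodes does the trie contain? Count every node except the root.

Count nodes per top-level branch (shared prefixes stored once):
  's'-branch (sebeyek, sebeyiozbcu, sebeyrjszn, sebeyun): 20 nodes
  'v'-branch (vsinbnjk, vsingckltpl, vsingqicwdn, vsini, vsinoxp, vsinzo): 27 nodes
Sum: 47

47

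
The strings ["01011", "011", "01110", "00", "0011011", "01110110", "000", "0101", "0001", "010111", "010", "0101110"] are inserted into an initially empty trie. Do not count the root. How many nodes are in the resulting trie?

Count nodes per top-level branch (shared prefixes stored once):
  '0'-branch (00, 000, 0001, 0011011, 010, 0101, 01011, 010111, 0101110, 011, 01110, 01110110): 21 nodes
Sum: 21

21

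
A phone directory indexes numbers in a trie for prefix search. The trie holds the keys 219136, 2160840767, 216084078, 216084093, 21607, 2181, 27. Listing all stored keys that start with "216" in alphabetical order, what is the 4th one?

DFS of the "216" subtree visits, in order: "21607", "2160840767", "216084078", "216084093"
Position 4: 216084093

216084093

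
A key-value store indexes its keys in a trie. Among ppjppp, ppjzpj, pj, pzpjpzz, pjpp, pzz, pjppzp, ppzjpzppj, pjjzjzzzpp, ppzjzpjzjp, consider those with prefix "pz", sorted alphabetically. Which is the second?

DFS of the "pz" subtree visits, in order: "pzpjpzz", "pzz"
Position 2: pzz

pzz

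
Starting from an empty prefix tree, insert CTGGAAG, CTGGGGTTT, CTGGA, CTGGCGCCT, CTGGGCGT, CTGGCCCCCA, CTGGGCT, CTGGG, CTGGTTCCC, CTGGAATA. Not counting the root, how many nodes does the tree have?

For each word, the new-node count is its length minus the longest prefix already in the trie:
  "CTGGAAG" → 7 new (C, T, G, G, A, A, G)
  "CTGGGGTTT" → prefix "CTGG" already present; 5 new (G, G, T, T, T)
  "CTGGA" → prefix "CTGGA" already present; 0 new (none)
  "CTGGCGCCT" → prefix "CTGG" already present; 5 new (C, G, C, C, T)
  "CTGGGCGT" → prefix "CTGGG" already present; 3 new (C, G, T)
  "CTGGCCCCCA" → prefix "CTGGC" already present; 5 new (C, C, C, C, A)
  "CTGGGCT" → prefix "CTGGGC" already present; 1 new (T)
  "CTGGG" → prefix "CTGGG" already present; 0 new (none)
  "CTGGTTCCC" → prefix "CTGG" already present; 5 new (T, T, C, C, C)
  "CTGGAATA" → prefix "CTGGAA" already present; 2 new (T, A)
Total nodes = 7 + 5 + 0 + 5 + 3 + 5 + 1 + 0 + 5 + 2 = 33

33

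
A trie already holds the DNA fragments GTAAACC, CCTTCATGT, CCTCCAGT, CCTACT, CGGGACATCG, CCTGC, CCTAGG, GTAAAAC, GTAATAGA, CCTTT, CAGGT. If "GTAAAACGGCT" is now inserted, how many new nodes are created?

4

Walking "GTAAAACGGCT" from the root, the first 7 characters ("GTAAAAC") follow existing edges; "G" is the first miss.
So 11 − 7 = 4 new nodes.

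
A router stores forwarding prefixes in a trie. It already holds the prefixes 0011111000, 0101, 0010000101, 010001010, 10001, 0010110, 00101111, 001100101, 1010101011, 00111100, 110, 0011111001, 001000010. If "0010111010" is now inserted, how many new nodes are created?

"0010111" is already a path in the trie; the remaining "010" must be added.
Each of the 3 remaining characters creates one node.

3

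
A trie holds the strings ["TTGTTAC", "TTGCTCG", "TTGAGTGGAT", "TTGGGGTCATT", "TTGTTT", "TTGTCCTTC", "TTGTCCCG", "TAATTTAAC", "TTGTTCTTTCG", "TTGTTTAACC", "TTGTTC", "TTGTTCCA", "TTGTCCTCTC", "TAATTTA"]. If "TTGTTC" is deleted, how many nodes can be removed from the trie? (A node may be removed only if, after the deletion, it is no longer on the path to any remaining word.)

A node on "TTGTTC"'s path can go only if nothing else ends at it or branches off below it.
Every node on "TTGTTC" is still needed (e.g. by "TTGTTCTTTCG"), so nothing is freed.
Nodes removed: 0

0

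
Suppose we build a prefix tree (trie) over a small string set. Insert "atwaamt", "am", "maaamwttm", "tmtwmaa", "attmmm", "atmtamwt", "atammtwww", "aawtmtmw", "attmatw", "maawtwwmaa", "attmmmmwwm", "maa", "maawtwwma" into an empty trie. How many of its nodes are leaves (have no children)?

A leaf is a node with no children — equivalently, the end of a word that is not a proper prefix of any other stored word.
Those words: "aawtmtmw", "am", "atammtwww", "atmtamwt", "attmatw", "attmmmmwwm", "atwaamt", "maaamwttm", "maawtwwmaa", "tmtwmaa"
Leaf count: 10

10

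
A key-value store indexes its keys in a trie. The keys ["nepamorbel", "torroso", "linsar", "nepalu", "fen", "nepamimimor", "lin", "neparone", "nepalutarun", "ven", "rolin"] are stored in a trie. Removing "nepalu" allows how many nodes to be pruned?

A node on "nepalu"'s path can go only if nothing else ends at it or branches off below it.
Every node on "nepalu" is still needed (e.g. by "nepalutarun"), so nothing is freed.
Nodes removed: 0

0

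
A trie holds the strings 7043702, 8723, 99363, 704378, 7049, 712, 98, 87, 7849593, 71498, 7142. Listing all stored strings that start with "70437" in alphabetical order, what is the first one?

Filter for "70437…" and sort: "7043702", "704378"
Position 1: 7043702

7043702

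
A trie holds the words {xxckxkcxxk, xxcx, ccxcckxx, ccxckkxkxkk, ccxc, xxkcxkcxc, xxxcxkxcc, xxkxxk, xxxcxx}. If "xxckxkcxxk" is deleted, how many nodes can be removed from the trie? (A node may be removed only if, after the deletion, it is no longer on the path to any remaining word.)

7

A node on "xxckxkcxxk"'s path can go only if nothing else ends at it or branches off below it.
The suffix "kxkcxxk" (7 nodes) is used only by "xxckxkcxxk"; the node for "xxc" still has the child "x", so pruning stops there.
Nodes removed: 7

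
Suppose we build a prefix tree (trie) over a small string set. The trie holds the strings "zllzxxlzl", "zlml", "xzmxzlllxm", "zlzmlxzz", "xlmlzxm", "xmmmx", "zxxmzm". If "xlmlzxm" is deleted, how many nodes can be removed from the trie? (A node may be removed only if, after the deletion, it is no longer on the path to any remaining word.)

6

Walk "xlmlzxm" from the leaf back toward the root, removing each node that no remaining word uses.
The suffix "lmlzxm" (6 nodes) is used only by "xlmlzxm"; the node for "x" still has the child "z", so pruning stops there.
Nodes removed: 6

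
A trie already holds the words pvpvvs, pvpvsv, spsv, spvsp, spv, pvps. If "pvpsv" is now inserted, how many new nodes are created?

Walking "pvpsv" from the root, the first 4 characters ("pvps") follow existing edges; "v" is the first miss.
New nodes needed: |"pvpsv"| − 4 = 5 − 4 = 1.

1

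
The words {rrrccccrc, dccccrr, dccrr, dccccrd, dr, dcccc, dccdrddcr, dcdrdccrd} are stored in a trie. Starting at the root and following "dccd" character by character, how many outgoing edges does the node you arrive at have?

1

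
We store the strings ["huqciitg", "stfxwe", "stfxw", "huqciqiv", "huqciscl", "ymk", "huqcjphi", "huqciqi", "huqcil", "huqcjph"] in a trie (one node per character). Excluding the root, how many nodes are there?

28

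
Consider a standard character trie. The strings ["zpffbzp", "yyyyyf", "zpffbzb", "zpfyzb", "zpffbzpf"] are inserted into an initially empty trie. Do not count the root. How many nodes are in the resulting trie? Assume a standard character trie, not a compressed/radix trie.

Count nodes per top-level branch (shared prefixes stored once):
  'y'-branch (yyyyyf): 6 nodes
  'z'-branch (zpffbzb, zpffbzp, zpffbzpf, zpfyzb): 12 nodes
Sum: 18

18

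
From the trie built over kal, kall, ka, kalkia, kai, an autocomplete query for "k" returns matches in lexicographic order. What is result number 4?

Words with prefix "k", in lexicographic order: "ka", "kai", "kal", "kalkia", "kall"
The 4th is kalkia.

kalkia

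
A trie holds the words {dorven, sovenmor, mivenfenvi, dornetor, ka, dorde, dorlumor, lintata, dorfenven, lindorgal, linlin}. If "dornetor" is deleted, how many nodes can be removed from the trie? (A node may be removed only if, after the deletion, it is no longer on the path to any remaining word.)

A node on "dornetor"'s path can go only if nothing else ends at it or branches off below it.
The suffix "netor" (5 nodes) is used only by "dornetor"; the node for "dor" still has the child "v", so pruning stops there.
Nodes removed: 5

5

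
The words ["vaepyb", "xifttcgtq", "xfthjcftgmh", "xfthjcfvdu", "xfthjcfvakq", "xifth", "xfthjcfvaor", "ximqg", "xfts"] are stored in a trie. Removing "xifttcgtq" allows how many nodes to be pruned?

After clearing the end-marker at "xifttcgtq", prune upward until reaching a node still needed by another word.
The suffix "tcgtq" (5 nodes) is used only by "xifttcgtq"; the node for "xift" still has the child "h", so pruning stops there.
Nodes removed: 5

5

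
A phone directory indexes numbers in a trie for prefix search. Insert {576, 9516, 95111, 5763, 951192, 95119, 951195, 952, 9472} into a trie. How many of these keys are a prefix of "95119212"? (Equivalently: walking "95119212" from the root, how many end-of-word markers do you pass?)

2

Traverse "95119212" character by character; count nodes along the way that are marked as word ends.
Prefixes of the query that are stored words: "95119", "951192"
Count: 2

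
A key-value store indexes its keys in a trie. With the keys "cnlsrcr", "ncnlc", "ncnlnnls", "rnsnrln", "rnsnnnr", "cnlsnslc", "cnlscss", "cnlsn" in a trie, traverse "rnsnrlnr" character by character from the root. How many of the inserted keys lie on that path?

1

Walk "rnsnrlnr" from the root; an end-of-word marker is hit whenever a stored word is a prefix of "rnsnrlnr".
Prefixes of the query that are stored words: "rnsnrln"
Count: 1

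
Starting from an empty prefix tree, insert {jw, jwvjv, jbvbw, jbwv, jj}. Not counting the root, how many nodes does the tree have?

12

Trace insertions, counting only characters that open a new branch:
  "jw" → 2 new (j, w)
  "jwvjv" → prefix "jw" already present; 3 new (v, j, v)
  "jbvbw" → prefix "j" already present; 4 new (b, v, b, w)
  "jbwv" → prefix "jb" already present; 2 new (w, v)
  "jj" → prefix "j" already present; 1 new (j)
Total nodes = 2 + 3 + 4 + 2 + 1 = 12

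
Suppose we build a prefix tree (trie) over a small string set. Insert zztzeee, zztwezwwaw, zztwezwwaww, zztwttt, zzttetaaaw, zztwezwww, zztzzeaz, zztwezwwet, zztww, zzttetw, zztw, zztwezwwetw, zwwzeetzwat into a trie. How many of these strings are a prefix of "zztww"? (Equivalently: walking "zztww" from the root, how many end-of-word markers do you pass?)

2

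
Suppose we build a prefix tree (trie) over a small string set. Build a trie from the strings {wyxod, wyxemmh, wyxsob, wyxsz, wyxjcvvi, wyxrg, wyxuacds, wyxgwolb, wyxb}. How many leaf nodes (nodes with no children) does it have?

Leaves are exactly the stored words that no other stored word extends.
Those words: "wyxb", "wyxemmh", "wyxgwolb", "wyxjcvvi", "wyxod", "wyxrg", "wyxsob", "wyxsz", "wyxuacds"
Leaf count: 9

9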